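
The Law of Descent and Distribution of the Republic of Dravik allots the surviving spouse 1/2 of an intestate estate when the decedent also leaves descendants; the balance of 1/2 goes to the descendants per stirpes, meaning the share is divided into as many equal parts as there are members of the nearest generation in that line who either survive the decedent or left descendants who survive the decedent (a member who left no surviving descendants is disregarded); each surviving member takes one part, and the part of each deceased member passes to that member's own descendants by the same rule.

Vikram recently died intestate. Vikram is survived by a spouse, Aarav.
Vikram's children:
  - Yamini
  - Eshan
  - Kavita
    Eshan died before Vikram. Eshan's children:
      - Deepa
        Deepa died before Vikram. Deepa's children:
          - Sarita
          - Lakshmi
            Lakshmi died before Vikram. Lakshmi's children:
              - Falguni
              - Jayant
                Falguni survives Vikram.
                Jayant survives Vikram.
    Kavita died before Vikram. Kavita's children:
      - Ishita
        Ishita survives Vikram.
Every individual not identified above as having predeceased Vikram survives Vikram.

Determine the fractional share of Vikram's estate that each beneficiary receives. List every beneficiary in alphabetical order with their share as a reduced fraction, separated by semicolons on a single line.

Aarav, as surviving spouse, takes 1/2.
The remaining 1/2 passes to Vikram's descendants per stirpes.
The 1/2 is divided into 3 equal shares of 1/6 among Yamini, Eshan, Kavita.
Yamini is living and takes 1/6.
Eshan predeceased; the 1/6 allotted to Eshan's branch passes to Eshan's issue by representation.
Deepa's line is the sole branch at this level, so the full 1/6 passes to Deepa's issue by representation.
The 1/6 is divided into 2 equal shares of 1/12 among Sarita, Lakshmi.
Sarita is living and takes 1/12.
Lakshmi predeceased; the 1/12 allotted to Lakshmi's branch passes to Lakshmi's issue by representation.
The 1/12 is divided into 2 equal shares of 1/24 among Falguni, Jayant.
Falguni is living and takes 1/24.
Jayant is living and takes 1/24.
Kavita predeceased; the 1/6 allotted to Kavita's branch passes to Kavita's issue by representation.
Ishita is the sole taker at this level and receives the full 1/6.

Aarav 1/2; Falguni 1/24; Ishita 1/6; Jayant 1/24; Sarita 1/12; Yamini 1/6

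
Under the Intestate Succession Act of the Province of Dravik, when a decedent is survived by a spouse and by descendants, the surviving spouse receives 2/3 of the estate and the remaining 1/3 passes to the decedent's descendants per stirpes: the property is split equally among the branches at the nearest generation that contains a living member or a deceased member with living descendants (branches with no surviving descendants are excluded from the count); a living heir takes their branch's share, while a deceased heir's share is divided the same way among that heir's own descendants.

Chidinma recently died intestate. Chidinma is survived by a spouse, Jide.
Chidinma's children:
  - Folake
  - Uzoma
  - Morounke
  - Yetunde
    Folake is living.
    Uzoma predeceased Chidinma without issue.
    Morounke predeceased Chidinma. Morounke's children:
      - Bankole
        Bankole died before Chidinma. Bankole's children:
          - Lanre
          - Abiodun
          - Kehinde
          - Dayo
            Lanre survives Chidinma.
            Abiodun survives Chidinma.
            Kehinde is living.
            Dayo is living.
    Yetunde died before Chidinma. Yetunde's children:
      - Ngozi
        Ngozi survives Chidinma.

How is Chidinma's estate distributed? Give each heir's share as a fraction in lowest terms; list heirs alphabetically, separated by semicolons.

Jide, as surviving spouse, takes 2/3.
The remaining 1/3 passes to Chidinma's descendants per stirpes.
Uzoma left no surviving issue, so that branch lapses and is disregarded.
The 1/3 is divided into 3 equal shares of 1/9 among Folake, Morounke, Yetunde.
Folake is living and takes 1/9.
Morounke predeceased; the 1/9 allotted to Morounke's branch passes to Morounke's issue by representation.
Bankole's line is the sole branch at this level, so the full 1/9 passes to Bankole's issue by representation.
The 1/9 is divided into 4 equal shares of 1/36 among Lanre, Abiodun, Kehinde, Dayo.
Lanre is living and takes 1/36.
Abiodun is living and takes 1/36.
Kehinde is living and takes 1/36.
Dayo is living and takes 1/36.
Yetunde predeceased; the 1/9 allotted to Yetunde's branch passes to Yetunde's issue by representation.
Ngozi is the sole taker at this level and receives the full 1/9.

Abiodun 1/36; Dayo 1/36; Folake 1/9; Jide 2/3; Kehinde 1/36; Lanre 1/36; Ngozi 1/9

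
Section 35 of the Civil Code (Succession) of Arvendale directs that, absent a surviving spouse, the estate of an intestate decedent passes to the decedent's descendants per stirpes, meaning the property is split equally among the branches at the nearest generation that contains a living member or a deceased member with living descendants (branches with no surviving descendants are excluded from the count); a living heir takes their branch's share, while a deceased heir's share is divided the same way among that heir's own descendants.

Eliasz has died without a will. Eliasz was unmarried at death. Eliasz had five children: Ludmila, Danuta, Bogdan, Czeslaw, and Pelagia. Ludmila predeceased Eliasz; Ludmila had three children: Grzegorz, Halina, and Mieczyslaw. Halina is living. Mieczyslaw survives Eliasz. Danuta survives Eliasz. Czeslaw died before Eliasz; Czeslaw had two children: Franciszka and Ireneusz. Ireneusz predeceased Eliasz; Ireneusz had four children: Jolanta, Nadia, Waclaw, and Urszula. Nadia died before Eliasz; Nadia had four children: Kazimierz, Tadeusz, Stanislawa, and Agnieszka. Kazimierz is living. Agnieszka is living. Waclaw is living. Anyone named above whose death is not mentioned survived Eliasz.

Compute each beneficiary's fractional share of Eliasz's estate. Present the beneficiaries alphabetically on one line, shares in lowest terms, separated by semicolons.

Agnieszka 1/160; Bogdan 1/5; Danuta 1/5; Franciszka 1/10; Grzegorz 1/15; Halina 1/15; Jolanta 1/40; Kazimierz 1/160; Mieczyslaw 1/15; Pelagia 1/5; Stanislawa 1/160; Tadeusz 1/160; Urszula 1/40; Waclaw 1/40

There is no surviving spouse, so the entire estate passes to Eliasz's descendants per stirpes.
The estate is divided into 5 equal shares of 1/5 among Ludmila, Danuta, Bogdan, Czeslaw, Pelagia.
Ludmila predeceased; the 1/5 allotted to Ludmila's branch passes to Ludmila's issue by representation.
The 1/5 is divided into 3 equal shares of 1/15 among Grzegorz, Halina, Mieczyslaw.
Grzegorz is living and takes 1/15.
Halina is living and takes 1/15.
Mieczyslaw is living and takes 1/15.
Danuta is living and takes 1/5.
Bogdan is living and takes 1/5.
Czeslaw predeceased; the 1/5 allotted to Czeslaw's branch passes to Czeslaw's issue by representation.
The 1/5 is divided into 2 equal shares of 1/10 among Franciszka, Ireneusz.
Franciszka is living and takes 1/10.
Ireneusz predeceased; the 1/10 allotted to Ireneusz's branch passes to Ireneusz's issue by representation.
The 1/10 is divided into 4 equal shares of 1/40 among Jolanta, Nadia, Waclaw, Urszula.
Jolanta is living and takes 1/40.
Nadia predeceased; the 1/40 allotted to Nadia's branch passes to Nadia's issue by representation.
The 1/40 is divided into 4 equal shares of 1/160 among Kazimierz, Tadeusz, Stanislawa, Agnieszka.
Kazimierz is living and takes 1/160.
Tadeusz is living and takes 1/160.
Stanislawa is living and takes 1/160.
Agnieszka is living and takes 1/160.
Waclaw is living and takes 1/40.
Urszula is living and takes 1/40.
Pelagia is living and takes 1/5.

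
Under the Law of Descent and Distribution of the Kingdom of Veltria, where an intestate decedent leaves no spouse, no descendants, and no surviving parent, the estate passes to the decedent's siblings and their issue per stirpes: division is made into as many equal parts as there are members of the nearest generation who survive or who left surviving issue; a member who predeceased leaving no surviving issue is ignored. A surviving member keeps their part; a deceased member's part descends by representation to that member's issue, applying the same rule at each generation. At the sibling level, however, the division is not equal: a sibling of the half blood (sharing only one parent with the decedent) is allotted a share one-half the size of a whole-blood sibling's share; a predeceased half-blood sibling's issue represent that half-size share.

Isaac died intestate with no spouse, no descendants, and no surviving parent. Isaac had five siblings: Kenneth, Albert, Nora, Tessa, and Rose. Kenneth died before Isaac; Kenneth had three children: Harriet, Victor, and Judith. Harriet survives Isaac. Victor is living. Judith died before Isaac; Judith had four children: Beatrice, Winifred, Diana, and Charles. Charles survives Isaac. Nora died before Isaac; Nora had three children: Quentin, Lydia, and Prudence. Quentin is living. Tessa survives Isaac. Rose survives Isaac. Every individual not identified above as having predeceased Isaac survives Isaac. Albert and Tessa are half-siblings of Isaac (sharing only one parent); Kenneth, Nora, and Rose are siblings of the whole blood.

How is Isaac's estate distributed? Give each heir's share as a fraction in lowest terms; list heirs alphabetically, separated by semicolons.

Albert 1/8; Beatrice 1/48; Charles 1/48; Diana 1/48; Harriet 1/12; Lydia 1/12; Prudence 1/12; Quentin 1/12; Rose 1/4; Tessa 1/8; Victor 1/12; Winifred 1/48

No spouse, descendants, or parent survives, so the estate passes to Isaac's siblings per stirpes.
Half-blood siblings count for one-half the weight of whole-blood siblings at the initial division.
Dividing 1 in proportion to weights (total weight 4): Kenneth (weight 1) → 1/4; Albert (weight 1/2) → 1/8; Nora (weight 1) → 1/4; Tessa (weight 1/2) → 1/8; Rose (weight 1) → 1/4.
Kenneth predeceased; the 1/4 allotted to Kenneth's branch passes to Kenneth's issue by representation.
The 1/4 is divided into 3 equal shares of 1/12 among Harriet, Victor, Judith.
Harriet is living and takes 1/12.
Victor is living and takes 1/12.
Judith predeceased; the 1/12 allotted to Judith's branch passes to Judith's issue by representation.
The 1/12 is divided into 4 equal shares of 1/48 among Beatrice, Winifred, Diana, Charles.
Beatrice is living and takes 1/48.
Winifred is living and takes 1/48.
Diana is living and takes 1/48.
Charles is living and takes 1/48.
Albert is living and takes 1/8.
Nora predeceased; the 1/4 allotted to Nora's branch passes to Nora's issue by representation.
The 1/4 is divided into 3 equal shares of 1/12 among Quentin, Lydia, Prudence.
Quentin is living and takes 1/12.
Lydia is living and takes 1/12.
Prudence is living and takes 1/12.
Tessa is living and takes 1/8.
Rose is living and takes 1/4.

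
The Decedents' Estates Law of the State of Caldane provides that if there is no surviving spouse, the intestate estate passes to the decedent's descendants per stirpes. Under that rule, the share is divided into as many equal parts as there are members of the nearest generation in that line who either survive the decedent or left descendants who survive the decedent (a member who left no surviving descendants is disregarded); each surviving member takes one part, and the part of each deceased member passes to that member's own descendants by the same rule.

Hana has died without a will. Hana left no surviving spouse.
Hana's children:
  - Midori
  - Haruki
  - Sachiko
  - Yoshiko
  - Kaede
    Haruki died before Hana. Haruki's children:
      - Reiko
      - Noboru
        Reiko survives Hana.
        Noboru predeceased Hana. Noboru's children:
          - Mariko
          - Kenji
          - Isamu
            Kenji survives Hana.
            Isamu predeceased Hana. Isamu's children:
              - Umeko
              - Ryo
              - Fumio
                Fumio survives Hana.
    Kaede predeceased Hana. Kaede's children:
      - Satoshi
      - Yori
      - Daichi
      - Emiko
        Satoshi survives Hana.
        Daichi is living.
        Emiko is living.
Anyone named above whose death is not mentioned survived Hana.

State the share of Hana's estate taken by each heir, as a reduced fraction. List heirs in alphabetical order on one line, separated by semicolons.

There is no surviving spouse, so the entire estate passes to Hana's descendants per stirpes.
The estate is divided into 5 equal shares of 1/5 among Midori, Haruki, Sachiko, Yoshiko, Kaede.
Midori is living and takes 1/5.
Haruki predeceased; the 1/5 allotted to Haruki's branch passes to Haruki's issue by representation.
The 1/5 is divided into 2 equal shares of 1/10 among Reiko, Noboru.
Reiko is living and takes 1/10.
Noboru predeceased; the 1/10 allotted to Noboru's branch passes to Noboru's issue by representation.
The 1/10 is divided into 3 equal shares of 1/30 among Mariko, Kenji, Isamu.
Mariko is living and takes 1/30.
Kenji is living and takes 1/30.
Isamu predeceased; the 1/30 allotted to Isamu's branch passes to Isamu's issue by representation.
The 1/30 is divided into 3 equal shares of 1/90 among Umeko, Ryo, Fumio.
Umeko is living and takes 1/90.
Ryo is living and takes 1/90.
Fumio is living and takes 1/90.
Sachiko is living and takes 1/5.
Yoshiko is living and takes 1/5.
Kaede predeceased; the 1/5 allotted to Kaede's branch passes to Kaede's issue by representation.
The 1/5 is divided into 4 equal shares of 1/20 among Satoshi, Yori, Daichi, Emiko.
Satoshi is living and takes 1/20.
Yori is living and takes 1/20.
Daichi is living and takes 1/20.
Emiko is living and takes 1/20.

Daichi 1/20; Emiko 1/20; Fumio 1/90; Kenji 1/30; Mariko 1/30; Midori 1/5; Reiko 1/10; Ryo 1/90; Sachiko 1/5; Satoshi 1/20; Umeko 1/90; Yori 1/20; Yoshiko 1/5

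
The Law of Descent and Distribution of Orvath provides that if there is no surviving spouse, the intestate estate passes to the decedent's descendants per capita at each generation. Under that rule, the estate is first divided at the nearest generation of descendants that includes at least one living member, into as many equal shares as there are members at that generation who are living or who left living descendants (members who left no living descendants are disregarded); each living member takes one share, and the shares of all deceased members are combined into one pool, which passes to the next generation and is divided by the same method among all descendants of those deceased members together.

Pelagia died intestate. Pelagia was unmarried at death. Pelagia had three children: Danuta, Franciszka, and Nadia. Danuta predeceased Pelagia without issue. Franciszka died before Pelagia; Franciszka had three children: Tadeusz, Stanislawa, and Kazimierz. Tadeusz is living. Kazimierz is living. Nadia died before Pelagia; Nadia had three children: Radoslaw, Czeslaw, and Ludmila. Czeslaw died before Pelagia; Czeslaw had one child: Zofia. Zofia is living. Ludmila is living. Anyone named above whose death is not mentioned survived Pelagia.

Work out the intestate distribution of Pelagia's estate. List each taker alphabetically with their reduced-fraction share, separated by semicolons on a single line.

Kazimierz 1/6; Ludmila 1/6; Radoslaw 1/6; Stanislawa 1/6; Tadeusz 1/6; Zofia 1/6

There is no surviving spouse, so the entire estate passes to Pelagia's descendants per capita at each generation.
No one at generation 1 (Franciszka, Nadia) is living; moving to the next generation.
At generation 2 (Tadeusz, Stanislawa, Kazimierz, Radoslaw, Czeslaw, Ludmila) there are 6 shares of (1)/6 = 1/6 each.
Living: Tadeusz, Stanislawa, Kazimierz, Radoslaw, and Ludmila — each takes 1/6.
Deceased: Czeslaw. That 1/6 share is carried to generation 3.
At generation 3 (Zofia) there are 1 shares of (1/6)/1 = 1/6 each.
Living: Zofia — each takes 1/6.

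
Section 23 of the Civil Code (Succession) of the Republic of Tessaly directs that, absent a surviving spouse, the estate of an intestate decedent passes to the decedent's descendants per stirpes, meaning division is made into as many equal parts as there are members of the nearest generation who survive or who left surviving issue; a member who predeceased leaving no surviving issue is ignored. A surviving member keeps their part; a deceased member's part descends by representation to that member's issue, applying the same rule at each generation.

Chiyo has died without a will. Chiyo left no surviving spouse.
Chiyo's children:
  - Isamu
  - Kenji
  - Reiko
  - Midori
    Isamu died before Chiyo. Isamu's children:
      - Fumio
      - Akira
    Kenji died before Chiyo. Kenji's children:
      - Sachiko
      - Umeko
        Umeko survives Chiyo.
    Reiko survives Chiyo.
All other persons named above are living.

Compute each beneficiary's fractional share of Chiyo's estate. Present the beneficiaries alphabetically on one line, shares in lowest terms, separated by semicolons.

Akira 1/8; Fumio 1/8; Midori 1/4; Reiko 1/4; Sachiko 1/8; Umeko 1/8

There is no surviving spouse, so the entire estate passes to Chiyo's descendants per stirpes.
The estate is divided into 4 equal shares of 1/4 among Isamu, Kenji, Reiko, Midori.
Isamu predeceased; the 1/4 allotted to Isamu's branch passes to Isamu's issue by representation.
The 1/4 is divided into 2 equal shares of 1/8 among Fumio, Akira.
Fumio is living and takes 1/8.
Akira is living and takes 1/8.
Kenji predeceased; the 1/4 allotted to Kenji's branch passes to Kenji's issue by representation.
The 1/4 is divided into 2 equal shares of 1/8 among Sachiko, Umeko.
Sachiko is living and takes 1/8.
Umeko is living and takes 1/8.
Reiko is living and takes 1/4.
Midori is living and takes 1/4.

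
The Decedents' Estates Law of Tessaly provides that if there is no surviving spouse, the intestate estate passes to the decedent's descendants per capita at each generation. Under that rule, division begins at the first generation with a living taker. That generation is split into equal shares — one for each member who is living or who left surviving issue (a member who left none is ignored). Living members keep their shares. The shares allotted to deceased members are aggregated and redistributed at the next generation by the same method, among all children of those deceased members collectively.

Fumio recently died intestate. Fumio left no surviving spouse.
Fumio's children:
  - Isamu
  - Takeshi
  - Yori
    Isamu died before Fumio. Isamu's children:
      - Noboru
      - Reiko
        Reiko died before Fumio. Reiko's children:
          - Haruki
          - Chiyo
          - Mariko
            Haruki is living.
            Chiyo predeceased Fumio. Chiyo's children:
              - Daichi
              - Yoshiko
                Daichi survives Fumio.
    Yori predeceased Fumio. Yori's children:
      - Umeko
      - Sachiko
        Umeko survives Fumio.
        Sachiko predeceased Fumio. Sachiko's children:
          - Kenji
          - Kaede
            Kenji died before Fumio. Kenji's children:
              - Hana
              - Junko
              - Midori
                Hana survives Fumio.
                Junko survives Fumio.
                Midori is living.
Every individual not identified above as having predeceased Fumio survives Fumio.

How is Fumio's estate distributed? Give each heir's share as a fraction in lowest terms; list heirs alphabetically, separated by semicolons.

There is no surviving spouse, so the entire estate passes to Fumio's descendants per capita at each generation.
At generation 1 (Isamu, Takeshi, Yori) there are 3 shares of (1)/3 = 1/3 each.
Living: Takeshi — each takes 1/3.
Deceased: Isamu and Yori. Their combined 2/3 is pooled and carried to generation 2.
At generation 2 (Noboru, Reiko, Umeko, Sachiko) there are 4 shares of (2/3)/4 = 1/6 each.
Living: Noboru and Umeko — each takes 1/6.
Deceased: Reiko and Sachiko. Their combined 1/3 is pooled and carried to generation 3.
At generation 3 (Haruki, Chiyo, Mariko, Kenji, Kaede) there are 5 shares of (1/3)/5 = 1/15 each.
Living: Haruki, Mariko, and Kaede — each takes 1/15.
Deceased: Chiyo and Kenji. Their combined 2/15 is pooled and carried to generation 4.
At generation 4 (Daichi, Yoshiko, Hana, Junko, Midori) there are 5 shares of (2/15)/5 = 2/75 each.
Living: Daichi, Yoshiko, Hana, Junko, and Midori — each takes 2/75.

Daichi 2/75; Hana 2/75; Haruki 1/15; Junko 2/75; Kaede 1/15; Mariko 1/15; Midori 2/75; Noboru 1/6; Takeshi 1/3; Umeko 1/6; Yoshiko 2/75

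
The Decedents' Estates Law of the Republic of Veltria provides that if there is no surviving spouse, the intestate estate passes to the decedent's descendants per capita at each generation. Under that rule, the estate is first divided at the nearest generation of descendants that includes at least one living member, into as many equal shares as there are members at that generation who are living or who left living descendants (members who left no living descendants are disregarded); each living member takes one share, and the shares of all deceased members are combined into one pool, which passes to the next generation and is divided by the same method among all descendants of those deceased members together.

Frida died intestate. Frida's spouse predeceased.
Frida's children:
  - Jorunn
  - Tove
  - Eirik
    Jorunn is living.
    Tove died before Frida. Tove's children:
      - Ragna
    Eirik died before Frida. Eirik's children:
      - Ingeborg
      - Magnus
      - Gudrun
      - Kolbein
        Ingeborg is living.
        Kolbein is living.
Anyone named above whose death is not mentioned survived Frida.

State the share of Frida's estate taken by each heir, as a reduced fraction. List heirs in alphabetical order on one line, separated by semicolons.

There is no surviving spouse, so the entire estate passes to Frida's descendants per capita at each generation.
At generation 1 (Jorunn, Tove, Eirik) there are 3 shares of (1)/3 = 1/3 each.
Living: Jorunn — each takes 1/3.
Deceased: Tove and Eirik. Their combined 2/3 is pooled and carried to generation 2.
At generation 2 (Ragna, Ingeborg, Magnus, Gudrun, Kolbein) there are 5 shares of (2/3)/5 = 2/15 each.
Living: Ragna, Ingeborg, Magnus, Gudrun, and Kolbein — each takes 2/15.

Gudrun 2/15; Ingeborg 2/15; Jorunn 1/3; Kolbein 2/15; Magnus 2/15; Ragna 2/15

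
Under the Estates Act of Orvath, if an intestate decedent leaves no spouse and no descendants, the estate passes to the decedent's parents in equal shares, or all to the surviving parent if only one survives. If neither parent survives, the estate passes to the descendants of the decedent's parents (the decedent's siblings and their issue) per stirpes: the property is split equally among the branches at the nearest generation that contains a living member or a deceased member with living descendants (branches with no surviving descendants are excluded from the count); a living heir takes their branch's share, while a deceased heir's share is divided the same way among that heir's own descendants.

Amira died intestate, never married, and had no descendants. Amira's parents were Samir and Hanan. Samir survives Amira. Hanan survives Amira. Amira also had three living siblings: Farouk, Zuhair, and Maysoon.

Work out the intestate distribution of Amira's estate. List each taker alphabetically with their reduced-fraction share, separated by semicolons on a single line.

Both parents survive, so Samir and Hanan each take 1/2. The siblings take nothing because a surviving parent has priority.

Hanan 1/2; Samir 1/2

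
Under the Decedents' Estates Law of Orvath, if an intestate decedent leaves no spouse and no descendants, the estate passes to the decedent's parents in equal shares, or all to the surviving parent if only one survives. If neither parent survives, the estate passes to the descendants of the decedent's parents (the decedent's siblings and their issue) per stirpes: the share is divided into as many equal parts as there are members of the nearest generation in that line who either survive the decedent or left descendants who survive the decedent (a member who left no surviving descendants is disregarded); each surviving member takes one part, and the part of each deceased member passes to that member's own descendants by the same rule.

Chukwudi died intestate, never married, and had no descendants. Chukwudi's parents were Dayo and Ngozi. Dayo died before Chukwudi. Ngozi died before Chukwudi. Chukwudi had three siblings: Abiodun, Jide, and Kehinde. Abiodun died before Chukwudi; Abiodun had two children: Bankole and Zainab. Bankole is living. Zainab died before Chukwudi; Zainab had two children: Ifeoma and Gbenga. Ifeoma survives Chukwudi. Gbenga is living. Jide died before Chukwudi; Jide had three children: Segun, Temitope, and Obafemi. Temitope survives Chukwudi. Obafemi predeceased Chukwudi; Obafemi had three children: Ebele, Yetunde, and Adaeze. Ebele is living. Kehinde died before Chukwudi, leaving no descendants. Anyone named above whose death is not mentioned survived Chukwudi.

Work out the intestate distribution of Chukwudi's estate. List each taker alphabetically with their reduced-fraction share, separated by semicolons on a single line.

Neither parent survives and there are no descendants, so the estate passes to Chukwudi's siblings and their issue per stirpes.
Kehinde left no surviving issue, so that branch lapses and is disregarded.
The estate is divided into 2 equal shares of 1/2 among Abiodun, Jide.
Abiodun predeceased; the 1/2 allotted to Abiodun's branch passes to Abiodun's issue by representation.
The 1/2 is divided into 2 equal shares of 1/4 among Bankole, Zainab.
Bankole is living and takes 1/4.
Zainab predeceased; the 1/4 allotted to Zainab's branch passes to Zainab's issue by representation.
The 1/4 is divided into 2 equal shares of 1/8 among Ifeoma, Gbenga.
Ifeoma is living and takes 1/8.
Gbenga is living and takes 1/8.
Jide predeceased; the 1/2 allotted to Jide's branch passes to Jide's issue by representation.
The 1/2 is divided into 3 equal shares of 1/6 among Segun, Temitope, Obafemi.
Segun is living and takes 1/6.
Temitope is living and takes 1/6.
Obafemi predeceased; the 1/6 allotted to Obafemi's branch passes to Obafemi's issue by representation.
The 1/6 is divided into 3 equal shares of 1/18 among Ebele, Yetunde, Adaeze.
Ebele is living and takes 1/18.
Yetunde is living and takes 1/18.
Adaeze is living and takes 1/18.

Adaeze 1/18; Bankole 1/4; Ebele 1/18; Gbenga 1/8; Ifeoma 1/8; Segun 1/6; Temitope 1/6; Yetunde 1/18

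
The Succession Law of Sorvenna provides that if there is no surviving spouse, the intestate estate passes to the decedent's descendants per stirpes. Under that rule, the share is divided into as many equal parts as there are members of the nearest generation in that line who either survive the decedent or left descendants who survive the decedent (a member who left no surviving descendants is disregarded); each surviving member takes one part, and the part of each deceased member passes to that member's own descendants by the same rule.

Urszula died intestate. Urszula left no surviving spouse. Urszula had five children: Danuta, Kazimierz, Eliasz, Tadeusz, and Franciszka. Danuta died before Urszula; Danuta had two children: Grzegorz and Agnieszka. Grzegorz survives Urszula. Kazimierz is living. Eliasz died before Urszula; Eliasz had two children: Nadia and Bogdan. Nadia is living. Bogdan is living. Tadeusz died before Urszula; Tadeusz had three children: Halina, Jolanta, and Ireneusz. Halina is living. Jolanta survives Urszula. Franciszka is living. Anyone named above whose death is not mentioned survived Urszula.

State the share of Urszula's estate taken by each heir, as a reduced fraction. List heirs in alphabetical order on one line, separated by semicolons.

Agnieszka 1/10; Bogdan 1/10; Franciszka 1/5; Grzegorz 1/10; Halina 1/15; Ireneusz 1/15; Jolanta 1/15; Kazimierz 1/5; Nadia 1/10

There is no surviving spouse, so the entire estate passes to Urszula's descendants per stirpes.
The estate is divided into 5 equal shares of 1/5 among Danuta, Kazimierz, Eliasz, Tadeusz, Franciszka.
Danuta predeceased; the 1/5 allotted to Danuta's branch passes to Danuta's issue by representation.
The 1/5 is divided into 2 equal shares of 1/10 among Grzegorz, Agnieszka.
Grzegorz is living and takes 1/10.
Agnieszka is living and takes 1/10.
Kazimierz is living and takes 1/5.
Eliasz predeceased; the 1/5 allotted to Eliasz's branch passes to Eliasz's issue by representation.
The 1/5 is divided into 2 equal shares of 1/10 among Nadia, Bogdan.
Nadia is living and takes 1/10.
Bogdan is living and takes 1/10.
Tadeusz predeceased; the 1/5 allotted to Tadeusz's branch passes to Tadeusz's issue by representation.
The 1/5 is divided into 3 equal shares of 1/15 among Halina, Jolanta, Ireneusz.
Halina is living and takes 1/15.
Jolanta is living and takes 1/15.
Ireneusz is living and takes 1/15.
Franciszka is living and takes 1/5.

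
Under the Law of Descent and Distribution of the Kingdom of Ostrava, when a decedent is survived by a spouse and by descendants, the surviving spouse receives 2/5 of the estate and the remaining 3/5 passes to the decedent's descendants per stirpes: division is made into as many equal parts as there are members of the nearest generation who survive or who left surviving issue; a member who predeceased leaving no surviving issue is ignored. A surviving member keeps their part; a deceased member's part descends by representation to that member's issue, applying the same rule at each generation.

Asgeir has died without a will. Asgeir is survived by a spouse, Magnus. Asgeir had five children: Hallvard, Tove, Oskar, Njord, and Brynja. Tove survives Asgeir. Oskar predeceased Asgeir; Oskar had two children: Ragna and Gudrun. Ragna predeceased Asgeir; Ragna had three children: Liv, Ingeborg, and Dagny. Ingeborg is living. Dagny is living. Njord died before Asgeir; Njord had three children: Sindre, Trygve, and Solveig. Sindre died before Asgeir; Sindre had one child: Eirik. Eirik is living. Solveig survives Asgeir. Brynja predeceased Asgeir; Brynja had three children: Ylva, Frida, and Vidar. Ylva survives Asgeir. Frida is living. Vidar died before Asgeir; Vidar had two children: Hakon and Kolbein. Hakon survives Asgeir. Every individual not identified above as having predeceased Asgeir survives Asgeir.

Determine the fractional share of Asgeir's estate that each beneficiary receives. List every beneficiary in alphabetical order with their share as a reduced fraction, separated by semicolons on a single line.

Magnus, as surviving spouse, takes 2/5.
The remaining 3/5 passes to Asgeir's descendants per stirpes.
The 3/5 is divided into 5 equal shares of 3/25 among Hallvard, Tove, Oskar, Njord, Brynja.
Hallvard is living and takes 3/25.
Tove is living and takes 3/25.
Oskar predeceased; the 3/25 allotted to Oskar's branch passes to Oskar's issue by representation.
The 3/25 is divided into 2 equal shares of 3/50 among Ragna, Gudrun.
Ragna predeceased; the 3/50 allotted to Ragna's branch passes to Ragna's issue by representation.
The 3/50 is divided into 3 equal shares of 1/50 among Liv, Ingeborg, Dagny.
Liv is living and takes 1/50.
Ingeborg is living and takes 1/50.
Dagny is living and takes 1/50.
Gudrun is living and takes 3/50.
Njord predeceased; the 3/25 allotted to Njord's branch passes to Njord's issue by representation.
The 3/25 is divided into 3 equal shares of 1/25 among Sindre, Trygve, Solveig.
Sindre predeceased; the 1/25 allotted to Sindre's branch passes to Sindre's issue by representation.
Eirik is the sole taker at this level and receives the full 1/25.
Trygve is living and takes 1/25.
Solveig is living and takes 1/25.
Brynja predeceased; the 3/25 allotted to Brynja's branch passes to Brynja's issue by representation.
The 3/25 is divided into 3 equal shares of 1/25 among Ylva, Frida, Vidar.
Ylva is living and takes 1/25.
Frida is living and takes 1/25.
Vidar predeceased; the 1/25 allotted to Vidar's branch passes to Vidar's issue by representation.
The 1/25 is divided into 2 equal shares of 1/50 among Hakon, Kolbein.
Hakon is living and takes 1/50.
Kolbein is living and takes 1/50.

Dagny 1/50; Eirik 1/25; Frida 1/25; Gudrun 3/50; Hakon 1/50; Hallvard 3/25; Ingeborg 1/50; Kolbein 1/50; Liv 1/50; Magnus 2/5; Solveig 1/25; Tove 3/25; Trygve 1/25; Ylva 1/25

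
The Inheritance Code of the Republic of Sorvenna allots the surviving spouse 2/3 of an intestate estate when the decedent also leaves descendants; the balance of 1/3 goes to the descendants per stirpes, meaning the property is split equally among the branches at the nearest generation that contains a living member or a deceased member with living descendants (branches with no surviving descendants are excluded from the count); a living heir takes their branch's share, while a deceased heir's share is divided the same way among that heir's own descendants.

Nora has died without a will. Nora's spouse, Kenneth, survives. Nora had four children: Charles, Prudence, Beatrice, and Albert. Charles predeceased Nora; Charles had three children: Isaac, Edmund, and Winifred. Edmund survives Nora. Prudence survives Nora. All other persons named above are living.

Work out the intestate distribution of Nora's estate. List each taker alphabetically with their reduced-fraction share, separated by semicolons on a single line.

Albert 1/12; Beatrice 1/12; Edmund 1/36; Isaac 1/36; Kenneth 2/3; Prudence 1/12; Winifred 1/36

Kenneth, as surviving spouse, takes 2/3.
The remaining 1/3 passes to Nora's descendants per stirpes.
The 1/3 is divided into 4 equal shares of 1/12 among Charles, Prudence, Beatrice, Albert.
Charles predeceased; the 1/12 allotted to Charles's branch passes to Charles's issue by representation.
The 1/12 is divided into 3 equal shares of 1/36 among Isaac, Edmund, Winifred.
Isaac is living and takes 1/36.
Edmund is living and takes 1/36.
Winifred is living and takes 1/36.
Prudence is living and takes 1/12.
Beatrice is living and takes 1/12.
Albert is living and takes 1/12.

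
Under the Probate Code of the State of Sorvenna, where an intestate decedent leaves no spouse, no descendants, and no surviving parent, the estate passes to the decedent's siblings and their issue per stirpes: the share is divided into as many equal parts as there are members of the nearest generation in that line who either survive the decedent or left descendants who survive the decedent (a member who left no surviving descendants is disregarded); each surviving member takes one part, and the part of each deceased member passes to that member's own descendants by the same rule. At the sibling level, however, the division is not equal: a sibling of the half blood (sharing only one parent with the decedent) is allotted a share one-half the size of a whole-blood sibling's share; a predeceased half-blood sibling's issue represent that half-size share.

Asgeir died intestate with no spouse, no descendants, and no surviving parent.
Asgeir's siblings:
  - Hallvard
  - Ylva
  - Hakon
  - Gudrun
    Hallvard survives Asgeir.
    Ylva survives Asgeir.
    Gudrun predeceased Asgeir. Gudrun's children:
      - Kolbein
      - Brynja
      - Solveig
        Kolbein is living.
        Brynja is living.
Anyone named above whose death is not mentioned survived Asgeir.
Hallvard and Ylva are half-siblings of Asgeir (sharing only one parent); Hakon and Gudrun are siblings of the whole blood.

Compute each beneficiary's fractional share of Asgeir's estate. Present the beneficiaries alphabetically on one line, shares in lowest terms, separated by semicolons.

Brynja 1/9; Hakon 1/3; Hallvard 1/6; Kolbein 1/9; Solveig 1/9; Ylva 1/6

No spouse, descendants, or parent survives, so the estate passes to Asgeir's siblings per stirpes.
Half-blood siblings count for one-half the weight of whole-blood siblings at the initial division.
Dividing 1 in proportion to weights (total weight 3): Hallvard (weight 1/2) → 1/6; Ylva (weight 1/2) → 1/6; Hakon (weight 1) → 1/3; Gudrun (weight 1) → 1/3.
Hallvard is living and takes 1/6.
Ylva is living and takes 1/6.
Hakon is living and takes 1/3.
Gudrun predeceased; the 1/3 allotted to Gudrun's branch passes to Gudrun's issue by representation.
The 1/3 is divided into 3 equal shares of 1/9 among Kolbein, Brynja, Solveig.
Kolbein is living and takes 1/9.
Brynja is living and takes 1/9.
Solveig is living and takes 1/9.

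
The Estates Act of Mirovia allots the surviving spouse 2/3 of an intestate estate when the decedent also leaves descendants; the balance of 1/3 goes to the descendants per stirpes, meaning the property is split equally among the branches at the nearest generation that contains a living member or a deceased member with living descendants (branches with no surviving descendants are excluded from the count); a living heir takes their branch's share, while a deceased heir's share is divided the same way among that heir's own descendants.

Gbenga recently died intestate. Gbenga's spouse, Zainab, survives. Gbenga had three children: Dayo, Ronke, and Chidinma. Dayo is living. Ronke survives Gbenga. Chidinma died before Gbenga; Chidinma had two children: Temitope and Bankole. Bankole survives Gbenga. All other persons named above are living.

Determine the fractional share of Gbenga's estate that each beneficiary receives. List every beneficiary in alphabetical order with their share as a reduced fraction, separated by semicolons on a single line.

Bankole 1/18; Dayo 1/9; Ronke 1/9; Temitope 1/18; Zainab 2/3

Zainab, as surviving spouse, takes 2/3.
The remaining 1/3 passes to Gbenga's descendants per stirpes.
The 1/3 is divided into 3 equal shares of 1/9 among Dayo, Ronke, Chidinma.
Dayo is living and takes 1/9.
Ronke is living and takes 1/9.
Chidinma predeceased; the 1/9 allotted to Chidinma's branch passes to Chidinma's issue by representation.
The 1/9 is divided into 2 equal shares of 1/18 among Temitope, Bankole.
Temitope is living and takes 1/18.
Bankole is living and takes 1/18.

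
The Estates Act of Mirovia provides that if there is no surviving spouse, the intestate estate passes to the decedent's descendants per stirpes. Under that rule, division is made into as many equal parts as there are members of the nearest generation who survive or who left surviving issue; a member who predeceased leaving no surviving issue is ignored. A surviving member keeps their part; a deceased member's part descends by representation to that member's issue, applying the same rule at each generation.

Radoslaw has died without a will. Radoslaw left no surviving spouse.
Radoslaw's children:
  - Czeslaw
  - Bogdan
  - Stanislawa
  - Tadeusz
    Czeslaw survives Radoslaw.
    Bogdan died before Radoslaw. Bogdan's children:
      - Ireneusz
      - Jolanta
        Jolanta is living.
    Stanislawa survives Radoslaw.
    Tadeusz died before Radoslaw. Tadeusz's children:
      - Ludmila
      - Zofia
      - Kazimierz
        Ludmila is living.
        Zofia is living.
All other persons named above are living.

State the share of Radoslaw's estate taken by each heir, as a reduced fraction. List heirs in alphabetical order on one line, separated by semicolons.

Czeslaw 1/4; Ireneusz 1/8; Jolanta 1/8; Kazimierz 1/12; Ludmila 1/12; Stanislawa 1/4; Zofia 1/12

There is no surviving spouse, so the entire estate passes to Radoslaw's descendants per stirpes.
The estate is divided into 4 equal shares of 1/4 among Czeslaw, Bogdan, Stanislawa, Tadeusz.
Czeslaw is living and takes 1/4.
Bogdan predeceased; the 1/4 allotted to Bogdan's branch passes to Bogdan's issue by representation.
The 1/4 is divided into 2 equal shares of 1/8 among Ireneusz, Jolanta.
Ireneusz is living and takes 1/8.
Jolanta is living and takes 1/8.
Stanislawa is living and takes 1/4.
Tadeusz predeceased; the 1/4 allotted to Tadeusz's branch passes to Tadeusz's issue by representation.
The 1/4 is divided into 3 equal shares of 1/12 among Ludmila, Zofia, Kazimierz.
Ludmila is living and takes 1/12.
Zofia is living and takes 1/12.
Kazimierz is living and takes 1/12.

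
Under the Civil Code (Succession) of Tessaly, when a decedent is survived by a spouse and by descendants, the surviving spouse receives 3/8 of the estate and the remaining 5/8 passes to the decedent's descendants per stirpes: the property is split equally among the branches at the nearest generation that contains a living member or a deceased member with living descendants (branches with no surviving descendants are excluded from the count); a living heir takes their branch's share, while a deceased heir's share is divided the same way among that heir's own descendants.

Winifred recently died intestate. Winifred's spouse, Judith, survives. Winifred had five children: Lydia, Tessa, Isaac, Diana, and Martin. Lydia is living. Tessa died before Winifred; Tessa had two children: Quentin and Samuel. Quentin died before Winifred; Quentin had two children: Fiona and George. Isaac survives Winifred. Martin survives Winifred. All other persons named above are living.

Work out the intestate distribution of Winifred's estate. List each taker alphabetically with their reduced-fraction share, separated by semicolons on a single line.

Judith, as surviving spouse, takes 3/8.
The remaining 5/8 passes to Winifred's descendants per stirpes.
The 5/8 is divided into 5 equal shares of 1/8 among Lydia, Tessa, Isaac, Diana, Martin.
Lydia is living and takes 1/8.
Tessa predeceased; the 1/8 allotted to Tessa's branch passes to Tessa's issue by representation.
The 1/8 is divided into 2 equal shares of 1/16 among Quentin, Samuel.
Quentin predeceased; the 1/16 allotted to Quentin's branch passes to Quentin's issue by representation.
The 1/16 is divided into 2 equal shares of 1/32 among Fiona, George.
Fiona is living and takes 1/32.
George is living and takes 1/32.
Samuel is living and takes 1/16.
Isaac is living and takes 1/8.
Diana is living and takes 1/8.
Martin is living and takes 1/8.

Diana 1/8; Fiona 1/32; George 1/32; Isaac 1/8; Judith 3/8; Lydia 1/8; Martin 1/8; Samuel 1/16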